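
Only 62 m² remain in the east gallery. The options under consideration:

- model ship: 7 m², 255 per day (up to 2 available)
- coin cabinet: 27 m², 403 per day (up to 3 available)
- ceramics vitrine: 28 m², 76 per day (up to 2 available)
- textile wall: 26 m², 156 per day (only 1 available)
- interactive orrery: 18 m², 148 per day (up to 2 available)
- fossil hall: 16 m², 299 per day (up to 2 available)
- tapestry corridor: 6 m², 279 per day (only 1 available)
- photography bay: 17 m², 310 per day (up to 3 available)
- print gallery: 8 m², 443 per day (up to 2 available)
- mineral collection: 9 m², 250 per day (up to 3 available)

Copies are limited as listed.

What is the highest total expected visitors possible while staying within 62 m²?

2235

Filling by ratio: 2×model ship + tapestry corridor + 2×print gallery + 2×mineral collection for 2175, with 8 m² left unused.
Replace mineral collection with photography bay: the trade gains 60 net, giving 2235 at 62 m².
That's the maximum — no swap from here does better than 2235.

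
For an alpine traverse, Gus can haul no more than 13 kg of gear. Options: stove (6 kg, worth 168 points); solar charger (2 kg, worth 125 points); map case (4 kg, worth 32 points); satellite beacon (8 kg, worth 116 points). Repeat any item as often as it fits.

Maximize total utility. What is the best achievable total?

Ranking by ratio (utility/kg): solar charger 62.50, stove 28.00, satellite beacon 14.50, map case 8.00.
Best packing: 6×solar charger — 12 kg, 750 total.
Every other selection either busts 13 kg or fails to beat 750.

750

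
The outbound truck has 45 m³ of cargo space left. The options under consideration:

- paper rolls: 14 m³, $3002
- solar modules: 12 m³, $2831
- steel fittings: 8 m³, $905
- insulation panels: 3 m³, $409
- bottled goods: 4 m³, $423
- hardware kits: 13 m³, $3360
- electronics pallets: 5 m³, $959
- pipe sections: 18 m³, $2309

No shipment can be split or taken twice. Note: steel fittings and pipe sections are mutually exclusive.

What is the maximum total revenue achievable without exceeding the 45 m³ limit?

10152

Best packing: paper rolls + solar modules + hardware kits + electronics pallets — 44 m³, 10152 total.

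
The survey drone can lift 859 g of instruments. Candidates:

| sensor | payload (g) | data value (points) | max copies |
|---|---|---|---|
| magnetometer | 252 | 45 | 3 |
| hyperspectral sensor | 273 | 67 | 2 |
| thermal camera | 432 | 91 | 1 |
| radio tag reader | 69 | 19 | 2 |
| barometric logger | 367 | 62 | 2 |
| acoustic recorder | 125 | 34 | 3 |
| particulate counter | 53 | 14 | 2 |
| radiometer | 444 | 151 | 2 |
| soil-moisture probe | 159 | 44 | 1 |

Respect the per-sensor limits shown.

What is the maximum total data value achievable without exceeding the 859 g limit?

The ratio heuristic lands on 2×radio tag reader + 2×particulate counter + radiometer + soil-moisture probe (261) but leaves 12 g idle.
Replace 2×radio tag reader and 2×particulate counter with 2×acoustic recorder: the trade gains 2 net, giving 263 at 853 g.
That's the maximum — no swap from here does better than 263.

263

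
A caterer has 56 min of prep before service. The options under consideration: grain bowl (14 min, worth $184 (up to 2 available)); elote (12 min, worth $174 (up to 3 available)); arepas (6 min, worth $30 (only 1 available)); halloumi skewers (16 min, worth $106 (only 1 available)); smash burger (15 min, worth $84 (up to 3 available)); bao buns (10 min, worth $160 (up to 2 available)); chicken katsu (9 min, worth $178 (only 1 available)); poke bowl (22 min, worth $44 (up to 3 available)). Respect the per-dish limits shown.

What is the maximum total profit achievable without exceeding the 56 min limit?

860

By profit per min: chicken katsu 19.78, bao buns 16.00, elote 14.50, grain bowl 13.14 lead.
Greedy by ratio would take 2×elote + 2×bao buns + chicken katsu: 53 min used, total 846.
Replace bao buns with elote: the trade gains 14 net, giving 860 at 55 min.
Every other selection either busts 56 min or exceeds an availability limit or fails to beat 860.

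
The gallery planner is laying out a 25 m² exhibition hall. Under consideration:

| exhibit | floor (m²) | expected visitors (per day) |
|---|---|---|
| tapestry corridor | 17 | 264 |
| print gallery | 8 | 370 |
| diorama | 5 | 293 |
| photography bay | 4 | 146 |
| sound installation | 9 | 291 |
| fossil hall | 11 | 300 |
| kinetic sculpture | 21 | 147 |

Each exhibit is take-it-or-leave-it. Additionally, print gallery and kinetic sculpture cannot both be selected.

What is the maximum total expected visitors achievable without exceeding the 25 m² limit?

963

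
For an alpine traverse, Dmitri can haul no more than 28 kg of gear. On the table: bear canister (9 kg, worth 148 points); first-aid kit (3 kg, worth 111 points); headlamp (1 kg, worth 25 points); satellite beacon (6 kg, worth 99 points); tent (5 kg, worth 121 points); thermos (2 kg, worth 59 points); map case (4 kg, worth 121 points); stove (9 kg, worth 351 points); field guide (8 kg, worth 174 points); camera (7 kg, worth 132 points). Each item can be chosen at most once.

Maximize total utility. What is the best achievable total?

841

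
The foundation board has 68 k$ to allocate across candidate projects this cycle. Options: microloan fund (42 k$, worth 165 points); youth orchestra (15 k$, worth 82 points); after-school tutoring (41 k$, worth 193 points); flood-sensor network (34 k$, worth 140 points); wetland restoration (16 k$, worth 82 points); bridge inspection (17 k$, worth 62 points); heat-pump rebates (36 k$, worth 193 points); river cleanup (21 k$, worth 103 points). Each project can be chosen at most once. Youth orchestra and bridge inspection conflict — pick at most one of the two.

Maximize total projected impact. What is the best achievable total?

357

Youth orchestra + wetland restoration + heat-pump rebates uses 67 of the 68 k$ and totals 357.
Every other selection either busts 68 k$ or breaks a pairing rule or fails to beat 357.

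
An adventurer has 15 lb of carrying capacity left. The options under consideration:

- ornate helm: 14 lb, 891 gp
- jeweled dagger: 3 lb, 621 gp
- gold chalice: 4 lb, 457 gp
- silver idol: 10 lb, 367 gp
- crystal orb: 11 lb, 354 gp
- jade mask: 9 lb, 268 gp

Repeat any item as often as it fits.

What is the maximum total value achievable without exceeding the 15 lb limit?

Ranking by ratio (value/lb): jeweled dagger 207.00, gold chalice 114.25, ornate helm 63.64, silver idol 36.70.
The ratio ordering already packs tightly: 5×jeweled dagger, 15 lb, 3105.

3105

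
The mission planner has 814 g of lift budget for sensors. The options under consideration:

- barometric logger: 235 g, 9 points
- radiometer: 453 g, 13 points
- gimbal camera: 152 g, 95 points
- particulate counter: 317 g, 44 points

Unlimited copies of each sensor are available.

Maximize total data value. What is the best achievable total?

The ratio ordering already packs tightly: 5×gimbal camera, 760 g, 475.
Nothing else within 814 g beats 475.

475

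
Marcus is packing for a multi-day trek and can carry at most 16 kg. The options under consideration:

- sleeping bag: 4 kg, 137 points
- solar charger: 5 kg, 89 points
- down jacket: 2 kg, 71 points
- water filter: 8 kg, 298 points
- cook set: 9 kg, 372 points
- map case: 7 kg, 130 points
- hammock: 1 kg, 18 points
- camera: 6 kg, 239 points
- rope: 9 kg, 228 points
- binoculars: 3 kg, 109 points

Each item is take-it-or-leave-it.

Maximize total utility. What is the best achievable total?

The ratio ordering already packs tightly: cook set + hammock + camera, 16 kg, 629.
Every other selection either busts 16 kg or fails to beat 629.

629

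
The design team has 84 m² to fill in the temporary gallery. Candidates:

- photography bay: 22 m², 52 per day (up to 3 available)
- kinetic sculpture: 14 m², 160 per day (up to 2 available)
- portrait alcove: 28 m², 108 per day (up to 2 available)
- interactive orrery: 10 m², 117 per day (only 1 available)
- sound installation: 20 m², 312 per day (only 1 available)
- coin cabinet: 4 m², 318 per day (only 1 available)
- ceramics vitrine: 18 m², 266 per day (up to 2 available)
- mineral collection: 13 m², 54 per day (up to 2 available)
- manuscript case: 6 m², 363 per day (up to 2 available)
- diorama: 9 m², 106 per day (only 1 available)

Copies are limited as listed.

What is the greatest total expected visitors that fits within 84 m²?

2005

Filling by ratio: sound installation + coin cabinet + 2×ceramics vitrine + 2×manuscript case + diorama for 1994, with 3 m² left unused.
Replace diorama with interactive orrery: the trade gains 11 net, giving 2005 at 82 m².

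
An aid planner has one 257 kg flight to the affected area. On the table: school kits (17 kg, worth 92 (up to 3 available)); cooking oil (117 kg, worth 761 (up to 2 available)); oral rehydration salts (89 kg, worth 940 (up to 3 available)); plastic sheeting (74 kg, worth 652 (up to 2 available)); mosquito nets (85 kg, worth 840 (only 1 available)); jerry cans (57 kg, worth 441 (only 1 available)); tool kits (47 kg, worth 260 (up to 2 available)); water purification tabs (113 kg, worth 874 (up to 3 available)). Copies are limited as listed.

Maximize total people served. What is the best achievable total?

2×oral rehydration salts + plastic sheeting uses 252 of the 257 kg and totals 2532.
No other feasible combination exceeds 2532.

2532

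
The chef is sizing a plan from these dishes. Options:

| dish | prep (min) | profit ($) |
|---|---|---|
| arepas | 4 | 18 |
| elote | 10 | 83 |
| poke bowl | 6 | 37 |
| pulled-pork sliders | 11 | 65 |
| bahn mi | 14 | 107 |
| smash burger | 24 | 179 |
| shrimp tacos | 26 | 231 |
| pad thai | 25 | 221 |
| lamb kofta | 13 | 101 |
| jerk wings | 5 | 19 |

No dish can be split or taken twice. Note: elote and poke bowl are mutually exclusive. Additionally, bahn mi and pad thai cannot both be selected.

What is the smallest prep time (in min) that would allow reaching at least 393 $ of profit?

48

Look for the lowest-prep combination reaching 393.
Taking elote + pad thai + lamb kofta gives 405 (≥ 393) for 48 min.
Below 48 min the best achievable stays under 393.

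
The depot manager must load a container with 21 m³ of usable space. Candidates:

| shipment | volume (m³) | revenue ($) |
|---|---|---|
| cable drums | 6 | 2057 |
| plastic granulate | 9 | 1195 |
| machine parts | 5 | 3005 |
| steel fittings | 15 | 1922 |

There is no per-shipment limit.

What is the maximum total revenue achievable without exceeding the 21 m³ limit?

12020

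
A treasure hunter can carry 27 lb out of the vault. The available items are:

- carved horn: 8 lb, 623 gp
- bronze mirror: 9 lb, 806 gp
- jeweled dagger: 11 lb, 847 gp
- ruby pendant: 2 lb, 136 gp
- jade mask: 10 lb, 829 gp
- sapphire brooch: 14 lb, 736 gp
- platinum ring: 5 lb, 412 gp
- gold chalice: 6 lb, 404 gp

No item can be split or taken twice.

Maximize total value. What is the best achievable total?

2258

A density-first pass picks bronze mirror + ruby pendant + jade mask + platinum ring — 2183 at 26 lb.
Replace ruby pendant and platinum ring with carved horn: the trade gains 75 net, giving 2258 at 27 lb.
Every other selection either busts 27 lb or fails to beat 2258.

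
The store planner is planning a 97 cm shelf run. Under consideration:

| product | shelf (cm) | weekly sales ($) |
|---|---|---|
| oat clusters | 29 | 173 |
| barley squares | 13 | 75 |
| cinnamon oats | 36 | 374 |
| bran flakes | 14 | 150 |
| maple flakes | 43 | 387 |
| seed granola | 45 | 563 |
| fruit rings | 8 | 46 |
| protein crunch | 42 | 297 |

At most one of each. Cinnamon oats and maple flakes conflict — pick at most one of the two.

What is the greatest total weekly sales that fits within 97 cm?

The ratio ordering already packs tightly: cinnamon oats + bran flakes + seed granola, 95 cm, 1087.
Next best is barley squares + cinnamon oats + seed granola at 1012 (94 cm) — short by 75.

1087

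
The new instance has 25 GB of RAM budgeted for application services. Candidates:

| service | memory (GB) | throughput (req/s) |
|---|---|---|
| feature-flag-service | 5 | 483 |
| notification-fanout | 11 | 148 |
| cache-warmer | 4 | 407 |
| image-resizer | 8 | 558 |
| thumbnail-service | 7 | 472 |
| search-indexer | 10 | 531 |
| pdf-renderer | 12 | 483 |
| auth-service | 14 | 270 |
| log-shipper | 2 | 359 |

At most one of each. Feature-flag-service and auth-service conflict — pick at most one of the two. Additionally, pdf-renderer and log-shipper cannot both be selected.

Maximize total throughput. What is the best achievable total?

1931

Density check — log-shipper 179.50, cache-warmer 101.75, feature-flag-service 96.60, image-resizer 69.75 are the best per GB.
A density-first pass picks feature-flag-service + cache-warmer + image-resizer + log-shipper — 1807 at 19 GB.
Replace cache-warmer with search-indexer: the trade gains 124 net, giving 1931 at 25 GB.
Next best is feature-flag-service + cache-warmer + image-resizer + thumbnail-service at 1920 (24 GB) — short by 11.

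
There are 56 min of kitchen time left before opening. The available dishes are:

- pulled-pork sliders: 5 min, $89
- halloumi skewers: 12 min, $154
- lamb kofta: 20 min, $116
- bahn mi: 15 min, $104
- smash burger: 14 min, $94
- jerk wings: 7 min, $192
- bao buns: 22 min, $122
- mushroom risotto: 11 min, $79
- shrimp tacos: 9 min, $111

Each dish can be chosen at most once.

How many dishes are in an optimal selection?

5

Best achievable profit is 668.
For example pulled-pork sliders + halloumi skewers + jerk wings + bao buns + shrimp tacos achieves it, using 55 min.
All optima have 5 dishes.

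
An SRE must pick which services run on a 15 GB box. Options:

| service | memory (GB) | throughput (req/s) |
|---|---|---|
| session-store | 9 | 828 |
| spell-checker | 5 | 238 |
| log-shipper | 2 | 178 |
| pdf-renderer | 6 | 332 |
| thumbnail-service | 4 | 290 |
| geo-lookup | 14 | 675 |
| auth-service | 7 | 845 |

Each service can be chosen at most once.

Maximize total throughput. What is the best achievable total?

1355

Filling by ratio: log-shipper + thumbnail-service + auth-service for 1313, with 2 GB left unused.
Dropping thumbnail-service frees 4 GB; slotting in pdf-renderer (6 GB) lifts the total to 1355 at 15 GB.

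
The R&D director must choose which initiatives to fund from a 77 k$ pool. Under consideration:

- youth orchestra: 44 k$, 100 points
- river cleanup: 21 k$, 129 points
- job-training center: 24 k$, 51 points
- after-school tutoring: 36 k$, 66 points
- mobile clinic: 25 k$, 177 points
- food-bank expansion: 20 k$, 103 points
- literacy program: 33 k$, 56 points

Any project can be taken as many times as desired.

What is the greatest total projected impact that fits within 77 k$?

Taking 3×mobile clinic: 75 k$ used, 531 in projected impact.
Every other selection either busts 77 k$ or fails to beat 531.

531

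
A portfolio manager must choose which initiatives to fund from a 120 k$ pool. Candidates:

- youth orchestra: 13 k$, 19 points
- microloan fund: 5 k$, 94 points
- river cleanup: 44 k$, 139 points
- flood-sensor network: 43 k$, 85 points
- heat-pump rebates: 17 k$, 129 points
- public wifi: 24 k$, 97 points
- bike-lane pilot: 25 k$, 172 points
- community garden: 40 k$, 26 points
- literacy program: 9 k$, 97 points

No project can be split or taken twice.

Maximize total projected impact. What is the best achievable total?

Ranking by ratio (projected impact/k$): microloan fund 18.80, literacy program 10.78, heat-pump rebates 7.59.
Greedy by ratio would take youth orchestra + microloan fund + heat-pump rebates + public wifi + bike-lane pilot + literacy program: 93 k$ used, total 608.
Dropping public wifi frees 24 k$; slotting in river cleanup (44 k$) lifts the total to 650 at 113 k$.

650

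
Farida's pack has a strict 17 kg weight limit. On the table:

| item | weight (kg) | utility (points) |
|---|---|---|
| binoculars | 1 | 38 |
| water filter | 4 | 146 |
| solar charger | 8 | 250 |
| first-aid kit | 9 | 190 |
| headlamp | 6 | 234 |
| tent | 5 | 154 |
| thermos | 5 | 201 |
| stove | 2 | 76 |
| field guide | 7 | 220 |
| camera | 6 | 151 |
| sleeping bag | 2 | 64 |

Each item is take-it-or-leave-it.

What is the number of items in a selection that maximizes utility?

Best achievable utility is 657.
water filter + headlamp + thermos + stove hits 657 at 17 kg.
Every optimal selection uses 4 items.

4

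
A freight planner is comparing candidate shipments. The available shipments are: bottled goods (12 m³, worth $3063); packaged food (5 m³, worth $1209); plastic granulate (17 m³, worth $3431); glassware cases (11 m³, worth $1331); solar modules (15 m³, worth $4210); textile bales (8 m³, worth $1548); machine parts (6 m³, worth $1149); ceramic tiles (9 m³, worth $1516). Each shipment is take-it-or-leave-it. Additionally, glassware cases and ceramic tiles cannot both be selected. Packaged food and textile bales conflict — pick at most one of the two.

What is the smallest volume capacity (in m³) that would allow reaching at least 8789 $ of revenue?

35

Minimise m³ subject to total revenue ≥ 8789.
bottled goods + solar modules + textile bales: 8821 revenue at 35 m³.
No combination under 35 m³ hits 8789.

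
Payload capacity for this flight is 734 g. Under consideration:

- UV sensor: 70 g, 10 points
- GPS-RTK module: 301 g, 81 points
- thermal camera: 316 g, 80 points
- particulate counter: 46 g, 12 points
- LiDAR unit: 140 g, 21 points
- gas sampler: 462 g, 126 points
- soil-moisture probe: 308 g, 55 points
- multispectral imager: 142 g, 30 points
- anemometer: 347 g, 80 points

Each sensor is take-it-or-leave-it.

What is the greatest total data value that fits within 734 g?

183

By data value per g: gas sampler 0.27, GPS-RTK module 0.27, particulate counter 0.26, thermal camera 0.25 lead.
Taking the top-ratio sensors first gives UV sensor + particulate counter + gas sampler + multispectral imager for 178 (720 g).
Dropping gas sampler and multispectral imager frees 604 g; slotting in GPS-RTK module + thermal camera (617 g) lifts the total to 183 at 733 g.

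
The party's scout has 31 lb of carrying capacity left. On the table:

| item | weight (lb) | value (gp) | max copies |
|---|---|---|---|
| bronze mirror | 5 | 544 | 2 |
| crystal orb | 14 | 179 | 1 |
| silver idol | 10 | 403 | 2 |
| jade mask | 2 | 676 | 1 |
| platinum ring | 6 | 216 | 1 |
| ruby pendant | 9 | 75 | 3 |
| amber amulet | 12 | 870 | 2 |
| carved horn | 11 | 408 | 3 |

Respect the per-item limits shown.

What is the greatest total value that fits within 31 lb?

Filling by ratio: 2×bronze mirror + jade mask + platinum ring + amber amulet for 2850, with 1 lb left unused.
The 11 lb tied up in bronze mirror and platinum ring is better spent on amber amulet — total rises to 2960 (31 lb).

2960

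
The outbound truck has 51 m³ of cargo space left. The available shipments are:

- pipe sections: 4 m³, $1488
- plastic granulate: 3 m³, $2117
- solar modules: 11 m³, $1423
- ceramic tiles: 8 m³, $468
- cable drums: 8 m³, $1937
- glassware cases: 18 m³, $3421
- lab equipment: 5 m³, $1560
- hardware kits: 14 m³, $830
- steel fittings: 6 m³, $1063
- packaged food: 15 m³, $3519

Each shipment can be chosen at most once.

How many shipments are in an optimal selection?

6

The maximum revenue within 51 m³ is 13168.
One optimal bundle: pipe sections + plastic granulate + glassware cases + lab equipment + steel fittings + packaged food (51 m³).
All optima have 6 shipments.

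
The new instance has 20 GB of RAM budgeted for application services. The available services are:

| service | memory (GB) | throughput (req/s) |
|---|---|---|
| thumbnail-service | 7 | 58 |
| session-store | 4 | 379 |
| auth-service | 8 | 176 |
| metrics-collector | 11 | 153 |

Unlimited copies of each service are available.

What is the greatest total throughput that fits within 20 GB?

The ratio ordering already packs tightly: 5×session-store, 20 GB, 1895.

1895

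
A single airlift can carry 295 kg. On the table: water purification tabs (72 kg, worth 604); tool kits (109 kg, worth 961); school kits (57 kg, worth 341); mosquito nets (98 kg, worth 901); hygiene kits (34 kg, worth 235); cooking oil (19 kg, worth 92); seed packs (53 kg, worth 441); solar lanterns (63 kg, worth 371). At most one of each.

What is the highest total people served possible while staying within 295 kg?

2538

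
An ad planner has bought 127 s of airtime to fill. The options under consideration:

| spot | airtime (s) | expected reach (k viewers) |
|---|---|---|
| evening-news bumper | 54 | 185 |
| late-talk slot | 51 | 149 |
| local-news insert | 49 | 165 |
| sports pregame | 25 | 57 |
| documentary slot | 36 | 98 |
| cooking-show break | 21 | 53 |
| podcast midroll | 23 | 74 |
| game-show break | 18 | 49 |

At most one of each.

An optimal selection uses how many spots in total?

3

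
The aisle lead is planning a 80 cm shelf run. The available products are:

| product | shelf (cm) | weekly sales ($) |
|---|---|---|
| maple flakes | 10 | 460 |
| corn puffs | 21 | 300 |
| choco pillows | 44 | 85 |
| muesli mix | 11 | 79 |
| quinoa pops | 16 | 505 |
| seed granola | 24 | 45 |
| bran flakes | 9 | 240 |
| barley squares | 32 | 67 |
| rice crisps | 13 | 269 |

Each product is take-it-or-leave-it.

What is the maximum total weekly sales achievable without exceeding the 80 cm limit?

1853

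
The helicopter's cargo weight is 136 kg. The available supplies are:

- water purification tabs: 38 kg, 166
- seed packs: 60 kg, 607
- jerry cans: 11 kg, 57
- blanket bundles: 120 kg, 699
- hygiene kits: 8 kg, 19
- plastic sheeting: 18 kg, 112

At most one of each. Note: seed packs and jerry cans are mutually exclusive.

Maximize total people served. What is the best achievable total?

Ranking by ratio (people served/kg): seed packs 10.12, plastic sheeting 6.22, blanket bundles 5.83, jerry cans 5.18.
Best packing: water purification tabs + seed packs + hygiene kits + plastic sheeting — 124 kg, 904 total.
No other feasible combination exceeds 904.

904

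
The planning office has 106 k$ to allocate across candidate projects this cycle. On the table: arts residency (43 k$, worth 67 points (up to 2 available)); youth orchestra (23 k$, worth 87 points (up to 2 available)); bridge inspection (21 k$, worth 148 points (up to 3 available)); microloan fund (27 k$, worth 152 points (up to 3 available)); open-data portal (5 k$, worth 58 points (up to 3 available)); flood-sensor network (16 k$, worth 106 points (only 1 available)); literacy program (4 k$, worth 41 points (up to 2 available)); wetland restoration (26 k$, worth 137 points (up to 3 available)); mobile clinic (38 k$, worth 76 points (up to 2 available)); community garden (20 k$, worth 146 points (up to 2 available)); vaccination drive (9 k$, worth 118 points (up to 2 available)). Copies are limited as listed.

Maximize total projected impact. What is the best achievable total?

936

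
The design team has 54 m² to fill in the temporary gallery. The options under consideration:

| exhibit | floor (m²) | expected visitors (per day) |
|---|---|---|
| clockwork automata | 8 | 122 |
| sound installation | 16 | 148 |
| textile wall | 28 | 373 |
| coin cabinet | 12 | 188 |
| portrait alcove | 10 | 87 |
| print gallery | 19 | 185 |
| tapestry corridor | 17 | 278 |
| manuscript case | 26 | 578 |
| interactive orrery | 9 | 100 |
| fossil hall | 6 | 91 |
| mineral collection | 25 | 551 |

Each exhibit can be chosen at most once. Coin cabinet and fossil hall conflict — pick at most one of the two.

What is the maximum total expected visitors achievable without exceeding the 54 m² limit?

1129

The ratio ordering already packs tightly: manuscript case + mineral collection, 51 m², 1129.
Runner-up coin cabinet + tapestry corridor + mineral collection tops out at 1017.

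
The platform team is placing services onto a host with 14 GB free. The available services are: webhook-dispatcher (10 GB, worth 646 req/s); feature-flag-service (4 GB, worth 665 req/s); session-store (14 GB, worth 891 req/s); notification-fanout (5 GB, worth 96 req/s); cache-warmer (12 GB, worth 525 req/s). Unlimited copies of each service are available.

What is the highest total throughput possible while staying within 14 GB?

1995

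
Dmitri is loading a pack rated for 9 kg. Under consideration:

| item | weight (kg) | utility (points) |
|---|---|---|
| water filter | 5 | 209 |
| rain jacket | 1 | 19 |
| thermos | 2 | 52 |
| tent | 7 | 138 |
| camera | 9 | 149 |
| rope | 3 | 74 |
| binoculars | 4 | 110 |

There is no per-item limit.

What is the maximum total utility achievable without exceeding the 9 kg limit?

319

The ratio ordering already packs tightly: water filter + binoculars, 9 kg, 319.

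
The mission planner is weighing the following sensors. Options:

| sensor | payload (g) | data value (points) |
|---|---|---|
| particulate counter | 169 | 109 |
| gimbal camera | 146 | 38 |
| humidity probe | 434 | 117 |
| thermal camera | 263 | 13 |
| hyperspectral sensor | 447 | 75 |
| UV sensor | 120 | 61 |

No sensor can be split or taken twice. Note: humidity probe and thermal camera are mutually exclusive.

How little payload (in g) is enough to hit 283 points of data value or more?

Minimise g subject to total data value ≥ 283.
Taking particulate counter + humidity probe + UV sensor gives 287 (≥ 283) for 723 g.
No combination under 723 g hits 283.

723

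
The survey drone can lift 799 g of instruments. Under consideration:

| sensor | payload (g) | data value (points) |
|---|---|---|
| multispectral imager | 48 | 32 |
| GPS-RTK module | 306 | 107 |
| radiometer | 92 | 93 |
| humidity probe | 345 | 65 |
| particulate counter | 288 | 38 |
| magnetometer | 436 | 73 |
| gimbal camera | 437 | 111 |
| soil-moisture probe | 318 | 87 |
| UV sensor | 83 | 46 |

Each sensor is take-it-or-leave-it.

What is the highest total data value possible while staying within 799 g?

Density check — radiometer 1.01, multispectral imager 0.67, UV sensor 0.55, GPS-RTK module 0.35 are the best per g.
A density-first pass picks multispectral imager + GPS-RTK module + radiometer + UV sensor — 278 at 529 g.
Replace multispectral imager with soil-moisture probe: the trade gains 55 net, giving 333 at 799 g.

333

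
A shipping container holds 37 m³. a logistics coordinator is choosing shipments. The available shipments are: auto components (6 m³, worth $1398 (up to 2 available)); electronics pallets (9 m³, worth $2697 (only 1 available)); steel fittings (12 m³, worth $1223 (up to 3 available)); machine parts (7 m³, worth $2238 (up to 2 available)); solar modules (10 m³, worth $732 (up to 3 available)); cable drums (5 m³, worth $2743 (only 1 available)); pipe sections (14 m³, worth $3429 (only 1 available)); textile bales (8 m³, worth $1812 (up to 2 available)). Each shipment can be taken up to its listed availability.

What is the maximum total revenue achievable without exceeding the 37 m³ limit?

11728

Density check — cable drums 548.60, machine parts 319.71, electronics pallets 299.67, pipe sections 244.93 are the best per m³.
A density-first pass picks auto components + electronics pallets + 2×machine parts + cable drums — 11314 at 34 m³.
Dropping auto components frees 6 m³; slotting in textile bales (8 m³) lifts the total to 11728 at 36 m³.
Nothing else within 37 m³ beats 11728.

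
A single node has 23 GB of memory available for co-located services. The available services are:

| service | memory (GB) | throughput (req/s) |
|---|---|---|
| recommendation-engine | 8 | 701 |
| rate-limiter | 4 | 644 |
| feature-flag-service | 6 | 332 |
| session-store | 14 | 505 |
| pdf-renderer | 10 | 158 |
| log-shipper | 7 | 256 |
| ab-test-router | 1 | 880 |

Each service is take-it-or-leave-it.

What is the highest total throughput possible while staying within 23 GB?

2557

The ratio ordering already packs tightly: recommendation-engine + rate-limiter + feature-flag-service + ab-test-router, 19 GB, 2557.
An exhaustive check of the 128 subsets confirms 2557.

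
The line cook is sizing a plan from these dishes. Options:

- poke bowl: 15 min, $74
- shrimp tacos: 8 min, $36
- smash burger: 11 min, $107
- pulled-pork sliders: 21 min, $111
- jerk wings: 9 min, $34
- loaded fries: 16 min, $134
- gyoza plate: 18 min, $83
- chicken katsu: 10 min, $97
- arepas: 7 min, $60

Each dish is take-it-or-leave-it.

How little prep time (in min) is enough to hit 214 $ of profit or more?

Look for the lowest-prep combination reaching 214.
loaded fries + chicken katsu: 231 profit at 26 min.
Any bundle with less than 26 min falls short of 214.

26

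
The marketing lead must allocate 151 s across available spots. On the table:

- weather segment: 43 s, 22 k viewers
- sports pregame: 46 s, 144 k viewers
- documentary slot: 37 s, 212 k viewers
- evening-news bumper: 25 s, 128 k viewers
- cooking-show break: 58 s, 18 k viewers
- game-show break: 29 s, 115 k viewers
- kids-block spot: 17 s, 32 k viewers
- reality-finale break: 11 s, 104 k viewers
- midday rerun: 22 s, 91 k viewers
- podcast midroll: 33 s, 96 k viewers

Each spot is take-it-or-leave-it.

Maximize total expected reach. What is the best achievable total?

A density-first pass picks documentary slot + evening-news bumper + game-show break + kids-block spot + reality-finale break + midday rerun — 682 at 141 s.
The 39 s tied up in kids-block spot and midday rerun is better spent on sports pregame — total rises to 703 (148 s).
That's the maximum — no swap from here does better than 703.

703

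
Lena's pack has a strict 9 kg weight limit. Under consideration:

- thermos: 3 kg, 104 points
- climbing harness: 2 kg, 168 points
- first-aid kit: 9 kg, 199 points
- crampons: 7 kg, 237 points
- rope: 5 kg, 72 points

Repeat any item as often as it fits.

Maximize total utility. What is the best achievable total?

672

Ranking by ratio (utility/kg): climbing harness 84.00, thermos 34.67, crampons 33.86.
Best packing: 4×climbing harness — 8 kg, 672 total.
Nothing else within 9 kg beats 672.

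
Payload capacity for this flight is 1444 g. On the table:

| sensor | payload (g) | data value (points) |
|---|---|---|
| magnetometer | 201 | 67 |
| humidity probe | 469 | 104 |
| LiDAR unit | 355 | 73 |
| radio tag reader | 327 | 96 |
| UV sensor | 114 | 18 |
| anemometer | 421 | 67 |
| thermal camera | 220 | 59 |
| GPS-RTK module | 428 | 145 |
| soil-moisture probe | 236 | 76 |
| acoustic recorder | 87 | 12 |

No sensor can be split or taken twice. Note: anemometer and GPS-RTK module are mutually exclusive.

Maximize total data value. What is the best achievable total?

443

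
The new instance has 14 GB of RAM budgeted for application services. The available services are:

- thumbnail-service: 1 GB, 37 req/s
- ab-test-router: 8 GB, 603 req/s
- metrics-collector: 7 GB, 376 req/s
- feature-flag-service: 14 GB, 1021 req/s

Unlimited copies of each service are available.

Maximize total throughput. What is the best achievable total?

By throughput per GB: ab-test-router 75.38, feature-flag-service 72.93, metrics-collector 53.71, thumbnail-service 37.00 lead.
A density-first pass picks 6×thumbnail-service + ab-test-router — 825 at 14 GB.
Replace 6×thumbnail-service and ab-test-router with feature-flag-service: the trade gains 196 net, giving 1021 at 14 GB.

1021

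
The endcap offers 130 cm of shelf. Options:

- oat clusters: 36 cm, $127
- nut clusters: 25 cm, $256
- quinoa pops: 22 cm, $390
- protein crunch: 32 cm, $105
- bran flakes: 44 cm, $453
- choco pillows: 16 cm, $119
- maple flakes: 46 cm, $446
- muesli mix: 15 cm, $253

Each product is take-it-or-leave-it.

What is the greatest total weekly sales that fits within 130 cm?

1542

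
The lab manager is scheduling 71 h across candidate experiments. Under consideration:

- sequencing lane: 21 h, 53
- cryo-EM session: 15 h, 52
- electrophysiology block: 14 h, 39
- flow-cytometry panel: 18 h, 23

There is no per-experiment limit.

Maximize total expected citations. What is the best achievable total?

209

By expected citations per h: cryo-EM session 3.47, electrophysiology block 2.79, sequencing lane 2.52, flow-cytometry panel 1.28 lead.
A density-first pass picks 4×cryo-EM session — 208 at 60 h.
Dropping cryo-EM session frees 15 h; slotting in sequencing lane (21 h) lifts the total to 209 at 66 h.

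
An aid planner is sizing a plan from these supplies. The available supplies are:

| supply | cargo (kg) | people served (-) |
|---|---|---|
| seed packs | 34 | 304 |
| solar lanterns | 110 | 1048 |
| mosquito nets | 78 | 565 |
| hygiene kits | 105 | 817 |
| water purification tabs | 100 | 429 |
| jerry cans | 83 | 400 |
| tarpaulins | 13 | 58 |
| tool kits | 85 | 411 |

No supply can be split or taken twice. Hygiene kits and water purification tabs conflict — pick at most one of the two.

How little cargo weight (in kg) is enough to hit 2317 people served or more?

293

Minimise kg subject to total people served ≥ 2317.
Taking solar lanterns + mosquito nets + hygiene kits gives 2430 (≥ 2317) for 293 kg.
Below 293 kg the best achievable stays under 2317.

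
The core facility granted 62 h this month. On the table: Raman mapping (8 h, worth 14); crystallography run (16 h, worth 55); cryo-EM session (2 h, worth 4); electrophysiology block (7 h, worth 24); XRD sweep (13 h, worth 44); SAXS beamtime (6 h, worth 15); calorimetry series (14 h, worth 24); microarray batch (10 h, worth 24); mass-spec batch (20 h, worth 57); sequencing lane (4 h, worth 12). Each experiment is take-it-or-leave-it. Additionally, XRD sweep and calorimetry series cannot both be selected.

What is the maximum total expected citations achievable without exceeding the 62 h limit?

196

Ranking by ratio (expected citations/h): crystallography run 3.44, electrophysiology block 3.43, XRD sweep 3.38.
The ratio ordering already packs tightly: crystallography run + cryo-EM session + electrophysiology block + XRD sweep + mass-spec batch + sequencing lane, 62 h, 196.
Runner-up crystallography run + electrophysiology block + XRD sweep + SAXS beamtime + mass-spec batch tops out at 195.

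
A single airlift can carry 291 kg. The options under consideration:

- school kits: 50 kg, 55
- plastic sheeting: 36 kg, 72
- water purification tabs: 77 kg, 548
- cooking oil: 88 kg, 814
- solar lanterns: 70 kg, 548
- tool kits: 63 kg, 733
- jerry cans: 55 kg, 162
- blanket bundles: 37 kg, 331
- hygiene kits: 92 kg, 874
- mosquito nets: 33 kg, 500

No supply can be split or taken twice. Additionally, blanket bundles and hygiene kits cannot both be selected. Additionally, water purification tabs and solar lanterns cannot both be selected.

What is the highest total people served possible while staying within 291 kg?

2926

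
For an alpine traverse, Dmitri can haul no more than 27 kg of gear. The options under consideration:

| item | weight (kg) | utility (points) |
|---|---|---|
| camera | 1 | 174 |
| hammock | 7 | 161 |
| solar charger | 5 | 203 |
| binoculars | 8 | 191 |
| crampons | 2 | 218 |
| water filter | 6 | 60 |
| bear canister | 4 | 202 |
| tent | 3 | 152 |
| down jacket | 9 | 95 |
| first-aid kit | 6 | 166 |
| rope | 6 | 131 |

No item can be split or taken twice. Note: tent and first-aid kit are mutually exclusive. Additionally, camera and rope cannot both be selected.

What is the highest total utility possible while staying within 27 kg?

By utility per kg: camera 174.00, crampons 109.00, tent 50.67, bear canister 50.50 lead.
Taking camera + solar charger + binoculars + crampons + bear canister + first-aid kit: 26 kg used, 1154 in utility.
Nothing else feasible within 27 kg beats 1154.

1154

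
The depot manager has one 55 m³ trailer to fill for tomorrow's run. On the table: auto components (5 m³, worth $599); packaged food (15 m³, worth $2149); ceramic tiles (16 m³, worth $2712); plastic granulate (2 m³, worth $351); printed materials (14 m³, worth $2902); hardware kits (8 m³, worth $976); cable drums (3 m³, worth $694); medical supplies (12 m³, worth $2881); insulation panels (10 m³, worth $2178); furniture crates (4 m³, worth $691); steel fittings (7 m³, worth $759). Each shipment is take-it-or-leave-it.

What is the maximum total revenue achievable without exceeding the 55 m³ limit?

11367

Ranking by ratio (revenue/m³): medical supplies 240.08, cable drums 231.33, insulation panels 217.80, printed materials 207.29.
Taking the top-ratio shipments first gives plastic granulate + printed materials + hardware kits + cable drums + medical supplies + insulation panels + furniture crates for 10673 (53 m³).
The 14 m³ tied up in plastic granulate and hardware kits and furniture crates is better spent on ceramic tiles — total rises to 11367 (55 m³).
An exhaustive check of the 2048 subsets confirms 11367.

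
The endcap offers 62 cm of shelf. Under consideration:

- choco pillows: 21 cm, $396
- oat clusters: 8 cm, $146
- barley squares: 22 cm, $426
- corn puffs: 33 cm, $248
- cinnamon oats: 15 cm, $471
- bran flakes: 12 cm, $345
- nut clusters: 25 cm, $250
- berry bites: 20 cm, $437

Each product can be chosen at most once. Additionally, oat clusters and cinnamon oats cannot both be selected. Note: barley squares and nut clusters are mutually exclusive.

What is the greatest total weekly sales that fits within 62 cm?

1354

Oat clusters + barley squares + bran flakes + berry bites uses 62 of the 62 cm and totals 1354.
The closest alternative, barley squares + cinnamon oats + berry bites, reaches only 1334.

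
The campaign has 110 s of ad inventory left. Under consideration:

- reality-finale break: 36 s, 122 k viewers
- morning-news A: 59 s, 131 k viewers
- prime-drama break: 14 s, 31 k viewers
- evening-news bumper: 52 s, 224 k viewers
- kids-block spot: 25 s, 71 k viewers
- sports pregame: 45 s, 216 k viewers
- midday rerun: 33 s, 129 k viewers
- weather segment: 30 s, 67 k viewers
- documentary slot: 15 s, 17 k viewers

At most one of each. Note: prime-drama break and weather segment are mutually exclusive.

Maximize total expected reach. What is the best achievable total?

440

By expected reach per s: sports pregame 4.80, evening-news bumper 4.31, midday rerun 3.91 lead.
Evening-news bumper + sports pregame uses 97 of the 110 s and totals 440.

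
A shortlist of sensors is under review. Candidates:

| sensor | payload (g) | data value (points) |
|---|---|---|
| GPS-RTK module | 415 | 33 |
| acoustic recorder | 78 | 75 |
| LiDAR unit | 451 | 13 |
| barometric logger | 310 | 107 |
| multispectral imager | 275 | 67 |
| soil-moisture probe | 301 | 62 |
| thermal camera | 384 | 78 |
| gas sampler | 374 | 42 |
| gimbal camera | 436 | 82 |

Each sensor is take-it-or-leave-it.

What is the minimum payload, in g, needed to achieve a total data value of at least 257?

Minimise g subject to total data value ≥ 257.
acoustic recorder + barometric logger + thermal camera reaches 260 using 772 g.
No combination under 772 g hits 257.

772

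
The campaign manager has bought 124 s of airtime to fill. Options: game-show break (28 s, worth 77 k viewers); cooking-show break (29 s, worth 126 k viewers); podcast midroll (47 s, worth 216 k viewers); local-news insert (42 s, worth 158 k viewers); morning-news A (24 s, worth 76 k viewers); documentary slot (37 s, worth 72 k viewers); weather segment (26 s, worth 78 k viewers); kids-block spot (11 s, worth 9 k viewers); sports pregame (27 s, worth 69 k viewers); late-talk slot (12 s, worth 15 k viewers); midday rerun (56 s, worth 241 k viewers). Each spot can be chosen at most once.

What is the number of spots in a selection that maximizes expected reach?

3

Optimal total is 500.
One optimal bundle: cooking-show break + podcast midroll + local-news insert (118 s).
All optima have 3 spots.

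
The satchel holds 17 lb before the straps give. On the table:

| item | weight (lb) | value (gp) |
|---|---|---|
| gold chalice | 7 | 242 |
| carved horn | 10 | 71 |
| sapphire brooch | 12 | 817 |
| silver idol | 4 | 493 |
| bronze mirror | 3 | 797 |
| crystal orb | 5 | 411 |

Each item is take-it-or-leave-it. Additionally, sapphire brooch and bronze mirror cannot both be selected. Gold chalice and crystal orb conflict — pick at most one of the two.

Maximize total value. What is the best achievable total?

1701

The ratio ordering already packs tightly: silver idol + bronze mirror + crystal orb, 12 lb, 1701.
Every other selection either busts 17 lb or breaks a pairing rule or fails to beat 1701.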